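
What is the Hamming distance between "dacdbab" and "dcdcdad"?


Comparing "dacdbab" and "dcdcdad" position by position:
  Position 0: 'd' vs 'd' => same
  Position 1: 'a' vs 'c' => differ
  Position 2: 'c' vs 'd' => differ
  Position 3: 'd' vs 'c' => differ
  Position 4: 'b' vs 'd' => differ
  Position 5: 'a' vs 'a' => same
  Position 6: 'b' vs 'd' => differ
Total differences (Hamming distance): 5

5


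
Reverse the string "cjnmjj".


Input: cjnmjj
Reading characters right to left:
  Position 5: 'j'
  Position 4: 'j'
  Position 3: 'm'
  Position 2: 'n'
  Position 1: 'j'
  Position 0: 'c'
Reversed: jjmnjc

jjmnjc


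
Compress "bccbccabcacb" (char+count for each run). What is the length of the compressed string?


Input: bccbccabcacb
Runs:
  'b' x 1 => "b1"
  'c' x 2 => "c2"
  'b' x 1 => "b1"
  'c' x 2 => "c2"
  'a' x 1 => "a1"
  'b' x 1 => "b1"
  'c' x 1 => "c1"
  'a' x 1 => "a1"
  'c' x 1 => "c1"
  'b' x 1 => "b1"
Compressed: "b1c2b1c2a1b1c1a1c1b1"
Compressed length: 20

20


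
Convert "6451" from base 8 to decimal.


Input: "6451" in base 8
Positional expansion:
  Digit '6' (value 6) x 8^3 = 3072
  Digit '4' (value 4) x 8^2 = 256
  Digit '5' (value 5) x 8^1 = 40
  Digit '1' (value 1) x 8^0 = 1
Sum = 3369

3369


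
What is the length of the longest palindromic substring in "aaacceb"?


Input: "aaacceb"
Checking substrings for palindromes:
  [0:3] "aaa" (len 3) => palindrome
  [0:2] "aa" (len 2) => palindrome
  [1:3] "aa" (len 2) => palindrome
  [3:5] "cc" (len 2) => palindrome
Longest palindromic substring: "aaa" with length 3

3


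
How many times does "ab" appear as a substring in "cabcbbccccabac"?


Searching for "ab" in "cabcbbccccabac"
Scanning each position:
  Position 0: "ca" => no
  Position 1: "ab" => MATCH
  Position 2: "bc" => no
  Position 3: "cb" => no
  Position 4: "bb" => no
  Position 5: "bc" => no
  Position 6: "cc" => no
  Position 7: "cc" => no
  Position 8: "cc" => no
  Position 9: "ca" => no
  Position 10: "ab" => MATCH
  Position 11: "ba" => no
  Position 12: "ac" => no
Total occurrences: 2

2


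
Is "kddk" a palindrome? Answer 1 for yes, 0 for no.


Input: kddk
Reversed: kddk
  Compare pos 0 ('k') with pos 3 ('k'): match
  Compare pos 1 ('d') with pos 2 ('d'): match
Result: palindrome

1


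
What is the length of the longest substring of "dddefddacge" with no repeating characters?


Input: "dddefddacge"
Sliding window (track last position of each char):
  Position 0 ('d'): window [0,0] length 1 -- new best
  Position 1 ('d'): repeat (last at 0), move window start to 1
  Position 1 ('d'): window [1,1] length 1
  Position 2 ('d'): repeat (last at 1), move window start to 2
  Position 2 ('d'): window [2,2] length 1
  Position 3 ('e'): window [2,3] length 2 -- new best
  Position 4 ('f'): window [2,4] length 3 -- new best
  Position 5 ('d'): repeat (last at 2), move window start to 3
  Position 5 ('d'): window [3,5] length 3
  Position 6 ('d'): repeat (last at 5), move window start to 6
  Position 6 ('d'): window [6,6] length 1
  Position 7 ('a'): window [6,7] length 2
  Position 8 ('c'): window [6,8] length 3
  Position 9 ('g'): window [6,9] length 4 -- new best
  Position 10 ('e'): window [6,10] length 5 -- new best
Longest substring with no repeats: "dacge" with length 5

5


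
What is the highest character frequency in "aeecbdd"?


Input: aeecbdd
Character counts:
  'a': 1
  'b': 1
  'c': 1
  'd': 2
  'e': 2
Maximum frequency: 2

2


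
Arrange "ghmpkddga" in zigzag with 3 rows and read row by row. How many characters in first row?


Zigzag "ghmpkddga" into 3 rows:
Placing characters:
  'g' => row 0
  'h' => row 1
  'm' => row 2
  'p' => row 1
  'k' => row 0
  'd' => row 1
  'd' => row 2
  'g' => row 1
  'a' => row 0
Rows:
  Row 0: "gka"
  Row 1: "hpdg"
  Row 2: "md"
First row length: 3

3


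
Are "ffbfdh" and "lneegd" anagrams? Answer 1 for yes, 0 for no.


Strings: "ffbfdh", "lneegd"
Sorted first:  bdfffh
Sorted second: deegln
Differ at position 0: 'b' vs 'd' => not anagrams

0


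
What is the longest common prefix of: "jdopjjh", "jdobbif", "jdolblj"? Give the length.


Words: jdopjjh, jdobbif, jdolblj
  Position 0: all 'j' => match
  Position 1: all 'd' => match
  Position 2: all 'o' => match
  Position 3: ('p', 'b', 'l') => mismatch, stop
LCP = "jdo" (length 3)

3


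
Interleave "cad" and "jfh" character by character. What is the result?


Interleaving "cad" and "jfh":
  Position 0: 'c' from first, 'j' from second => "cj"
  Position 1: 'a' from first, 'f' from second => "af"
  Position 2: 'd' from first, 'h' from second => "dh"
Result: cjafdh

cjafdh


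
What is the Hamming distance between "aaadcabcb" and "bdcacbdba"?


Comparing "aaadcabcb" and "bdcacbdba" position by position:
  Position 0: 'a' vs 'b' => differ
  Position 1: 'a' vs 'd' => differ
  Position 2: 'a' vs 'c' => differ
  Position 3: 'd' vs 'a' => differ
  Position 4: 'c' vs 'c' => same
  Position 5: 'a' vs 'b' => differ
  Position 6: 'b' vs 'd' => differ
  Position 7: 'c' vs 'b' => differ
  Position 8: 'b' vs 'a' => differ
Total differences (Hamming distance): 8

8


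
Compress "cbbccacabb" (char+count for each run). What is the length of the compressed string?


Input: cbbccacabb
Runs:
  'c' x 1 => "c1"
  'b' x 2 => "b2"
  'c' x 2 => "c2"
  'a' x 1 => "a1"
  'c' x 1 => "c1"
  'a' x 1 => "a1"
  'b' x 2 => "b2"
Compressed: "c1b2c2a1c1a1b2"
Compressed length: 14

14


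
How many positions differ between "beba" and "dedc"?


Comparing "beba" and "dedc" position by position:
  Position 0: 'b' vs 'd' => DIFFER
  Position 1: 'e' vs 'e' => same
  Position 2: 'b' vs 'd' => DIFFER
  Position 3: 'a' vs 'c' => DIFFER
Positions that differ: 3

3


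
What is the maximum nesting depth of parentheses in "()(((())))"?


Input: "()(((())))"
Tracking depth:
  Position 0 '(': depth becomes 1
  Position 1 ')': depth becomes 0
  Position 2 '(': depth becomes 1
  Position 3 '(': depth becomes 2
  Position 4 '(': depth becomes 3
  Position 5 '(': depth becomes 4
  Position 6 ')': depth becomes 3
  Position 7 ')': depth becomes 2
  Position 8 ')': depth becomes 1
  Position 9 ')': depth becomes 0
Maximum depth reached: 4

4


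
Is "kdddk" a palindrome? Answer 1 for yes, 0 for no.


Input: kdddk
Reversed: kdddk
  Compare pos 0 ('k') with pos 4 ('k'): match
  Compare pos 1 ('d') with pos 3 ('d'): match
Result: palindrome

1


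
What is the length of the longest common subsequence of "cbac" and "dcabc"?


LCS of "cbac" and "dcabc"
DP table:
           d    c    a    b    c
      0    0    0    0    0    0
  c   0    0    1    1    1    1
  b   0    0    1    1    2    2
  a   0    0    1    2    2    2
  c   0    0    1    2    2    3
LCS length = dp[4][5] = 3

3


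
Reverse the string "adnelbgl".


Input: adnelbgl
Reading characters right to left:
  Position 7: 'l'
  Position 6: 'g'
  Position 5: 'b'
  Position 4: 'l'
  Position 3: 'e'
  Position 2: 'n'
  Position 1: 'd'
  Position 0: 'a'
Reversed: lgblenda

lgblenda


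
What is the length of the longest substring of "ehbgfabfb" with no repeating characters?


Input: "ehbgfabfb"
Sliding window (track last position of each char):
  Position 0 ('e'): window [0,0] length 1 -- new best
  Position 1 ('h'): window [0,1] length 2 -- new best
  Position 2 ('b'): window [0,2] length 3 -- new best
  Position 3 ('g'): window [0,3] length 4 -- new best
  Position 4 ('f'): window [0,4] length 5 -- new best
  Position 5 ('a'): window [0,5] length 6 -- new best
  Position 6 ('b'): repeat (last at 2), move window start to 3
  Position 6 ('b'): window [3,6] length 4
  Position 7 ('f'): repeat (last at 4), move window start to 5
  Position 7 ('f'): window [5,7] length 3
  Position 8 ('b'): repeat (last at 6), move window start to 7
  Position 8 ('b'): window [7,8] length 2
Longest substring with no repeats: "ehbgfa" with length 6

6


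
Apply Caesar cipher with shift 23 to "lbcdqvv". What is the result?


Caesar cipher: shift "lbcdqvv" by 23
  'l' (pos 11) + 23 = pos 8 = 'i'
  'b' (pos 1) + 23 = pos 24 = 'y'
  'c' (pos 2) + 23 = pos 25 = 'z'
  'd' (pos 3) + 23 = pos 0 = 'a'
  'q' (pos 16) + 23 = pos 13 = 'n'
  'v' (pos 21) + 23 = pos 18 = 's'
  'v' (pos 21) + 23 = pos 18 = 's'
Result: iyzanss

iyzanss


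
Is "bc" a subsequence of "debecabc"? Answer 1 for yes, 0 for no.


Check if "bc" is a subsequence of "debecabc"
Greedy scan:
  Position 0 ('d'): no match needed
  Position 1 ('e'): no match needed
  Position 2 ('b'): matches sub[0] = 'b'
  Position 3 ('e'): no match needed
  Position 4 ('c'): matches sub[1] = 'c'
  Position 5 ('a'): no match needed
  Position 6 ('b'): no match needed
  Position 7 ('c'): no match needed
All 2 characters matched => is a subsequence

1


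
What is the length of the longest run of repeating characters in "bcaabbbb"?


Input: "bcaabbbb"
Scanning for longest run:
  Position 1 ('c'): new char, reset run to 1
  Position 2 ('a'): new char, reset run to 1
  Position 3 ('a'): continues run of 'a', length=2
  Position 4 ('b'): new char, reset run to 1
  Position 5 ('b'): continues run of 'b', length=2
  Position 6 ('b'): continues run of 'b', length=3
  Position 7 ('b'): continues run of 'b', length=4
Longest run: 'b' with length 4

4


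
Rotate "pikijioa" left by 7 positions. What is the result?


Input: "pikijioa", rotate left by 7
First 7 characters: "pikijio"
Remaining characters: "a"
Concatenate remaining + first: "a" + "pikijio" = "apikijio"

apikijio


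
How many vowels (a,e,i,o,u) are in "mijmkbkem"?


Input: mijmkbkem
Checking each character:
  'm' at position 0: consonant
  'i' at position 1: vowel (running total: 1)
  'j' at position 2: consonant
  'm' at position 3: consonant
  'k' at position 4: consonant
  'b' at position 5: consonant
  'k' at position 6: consonant
  'e' at position 7: vowel (running total: 2)
  'm' at position 8: consonant
Total vowels: 2

2


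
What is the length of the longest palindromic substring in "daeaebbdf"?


Input: "daeaebbdf"
Checking substrings for palindromes:
  [1:4] "aea" (len 3) => palindrome
  [2:5] "eae" (len 3) => palindrome
  [5:7] "bb" (len 2) => palindrome
Longest palindromic substring: "aea" with length 3

3


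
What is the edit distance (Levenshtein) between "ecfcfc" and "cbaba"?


Computing edit distance: "ecfcfc" -> "cbaba"
DP table:
           c    b    a    b    a
      0    1    2    3    4    5
  e   1    1    2    3    4    5
  c   2    1    2    3    4    5
  f   3    2    2    3    4    5
  c   4    3    3    3    4    5
  f   5    4    4    4    4    5
  c   6    5    5    5    5    5
Edit distance = dp[6][5] = 5

5


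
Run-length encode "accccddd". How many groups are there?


Input: accccddd
Scanning for consecutive runs:
  Group 1: 'a' x 1 (positions 0-0)
  Group 2: 'c' x 4 (positions 1-4)
  Group 3: 'd' x 3 (positions 5-7)
Total groups: 3

3


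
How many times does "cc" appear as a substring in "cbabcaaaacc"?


Searching for "cc" in "cbabcaaaacc"
Scanning each position:
  Position 0: "cb" => no
  Position 1: "ba" => no
  Position 2: "ab" => no
  Position 3: "bc" => no
  Position 4: "ca" => no
  Position 5: "aa" => no
  Position 6: "aa" => no
  Position 7: "aa" => no
  Position 8: "ac" => no
  Position 9: "cc" => MATCH
Total occurrences: 1

1


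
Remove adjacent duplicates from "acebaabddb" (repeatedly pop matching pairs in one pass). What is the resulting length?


Input: acebaabddb
Stack-based adjacent duplicate removal:
  Read 'a': push. Stack: a
  Read 'c': push. Stack: ac
  Read 'e': push. Stack: ace
  Read 'b': push. Stack: aceb
  Read 'a': push. Stack: aceba
  Read 'a': matches stack top 'a' => pop. Stack: aceb
  Read 'b': matches stack top 'b' => pop. Stack: ace
  Read 'd': push. Stack: aced
  Read 'd': matches stack top 'd' => pop. Stack: ace
  Read 'b': push. Stack: aceb
Final stack: "aceb" (length 4)

4


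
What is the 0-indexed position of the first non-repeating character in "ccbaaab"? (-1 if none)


Input: ccbaaab
Character frequencies:
  'a': 3
  'b': 2
  'c': 2
Scanning left to right for freq == 1:
  Position 0 ('c'): freq=2, skip
  Position 1 ('c'): freq=2, skip
  Position 2 ('b'): freq=2, skip
  Position 3 ('a'): freq=3, skip
  Position 4 ('a'): freq=3, skip
  Position 5 ('a'): freq=3, skip
  Position 6 ('b'): freq=2, skip
  No unique character found => answer = -1

-1


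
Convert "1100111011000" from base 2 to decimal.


Input: "1100111011000" in base 2
Positional expansion:
  Digit '1' (value 1) x 2^12 = 4096
  Digit '1' (value 1) x 2^11 = 2048
  Digit '0' (value 0) x 2^10 = 0
  Digit '0' (value 0) x 2^9 = 0
  Digit '1' (value 1) x 2^8 = 256
  Digit '1' (value 1) x 2^7 = 128
  Digit '1' (value 1) x 2^6 = 64
  Digit '0' (value 0) x 2^5 = 0
  Digit '1' (value 1) x 2^4 = 16
  Digit '1' (value 1) x 2^3 = 8
  Digit '0' (value 0) x 2^2 = 0
  Digit '0' (value 0) x 2^1 = 0
  Digit '0' (value 0) x 2^0 = 0
Sum = 6616

6616


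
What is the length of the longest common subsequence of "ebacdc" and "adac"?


LCS of "ebacdc" and "adac"
DP table:
           a    d    a    c
      0    0    0    0    0
  e   0    0    0    0    0
  b   0    0    0    0    0
  a   0    1    1    1    1
  c   0    1    1    1    2
  d   0    1    2    2    2
  c   0    1    2    2    3
LCS length = dp[6][4] = 3

3


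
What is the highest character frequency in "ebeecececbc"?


Input: ebeecececbc
Character counts:
  'b': 2
  'c': 4
  'e': 5
Maximum frequency: 5

5


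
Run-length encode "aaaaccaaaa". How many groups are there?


Input: aaaaccaaaa
Scanning for consecutive runs:
  Group 1: 'a' x 4 (positions 0-3)
  Group 2: 'c' x 2 (positions 4-5)
  Group 3: 'a' x 4 (positions 6-9)
Total groups: 3

3


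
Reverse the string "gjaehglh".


Input: gjaehglh
Reading characters right to left:
  Position 7: 'h'
  Position 6: 'l'
  Position 5: 'g'
  Position 4: 'h'
  Position 3: 'e'
  Position 2: 'a'
  Position 1: 'j'
  Position 0: 'g'
Reversed: hlgheajg

hlgheajg


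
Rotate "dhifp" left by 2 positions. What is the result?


Input: "dhifp", rotate left by 2
First 2 characters: "dh"
Remaining characters: "ifp"
Concatenate remaining + first: "ifp" + "dh" = "ifpdh"

ifpdh


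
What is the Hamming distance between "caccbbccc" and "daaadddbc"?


Comparing "caccbbccc" and "daaadddbc" position by position:
  Position 0: 'c' vs 'd' => differ
  Position 1: 'a' vs 'a' => same
  Position 2: 'c' vs 'a' => differ
  Position 3: 'c' vs 'a' => differ
  Position 4: 'b' vs 'd' => differ
  Position 5: 'b' vs 'd' => differ
  Position 6: 'c' vs 'd' => differ
  Position 7: 'c' vs 'b' => differ
  Position 8: 'c' vs 'c' => same
Total differences (Hamming distance): 7

7


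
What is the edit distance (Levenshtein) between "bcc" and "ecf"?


Computing edit distance: "bcc" -> "ecf"
DP table:
           e    c    f
      0    1    2    3
  b   1    1    2    3
  c   2    2    1    2
  c   3    3    2    2
Edit distance = dp[3][3] = 2

2


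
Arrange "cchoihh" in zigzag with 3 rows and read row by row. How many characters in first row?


Zigzag "cchoihh" into 3 rows:
Placing characters:
  'c' => row 0
  'c' => row 1
  'h' => row 2
  'o' => row 1
  'i' => row 0
  'h' => row 1
  'h' => row 2
Rows:
  Row 0: "ci"
  Row 1: "coh"
  Row 2: "hh"
First row length: 2

2


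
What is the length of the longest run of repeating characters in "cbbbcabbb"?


Input: "cbbbcabbb"
Scanning for longest run:
  Position 1 ('b'): new char, reset run to 1
  Position 2 ('b'): continues run of 'b', length=2
  Position 3 ('b'): continues run of 'b', length=3
  Position 4 ('c'): new char, reset run to 1
  Position 5 ('a'): new char, reset run to 1
  Position 6 ('b'): new char, reset run to 1
  Position 7 ('b'): continues run of 'b', length=2
  Position 8 ('b'): continues run of 'b', length=3
Longest run: 'b' with length 3

3


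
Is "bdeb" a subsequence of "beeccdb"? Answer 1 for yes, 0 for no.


Check if "bdeb" is a subsequence of "beeccdb"
Greedy scan:
  Position 0 ('b'): matches sub[0] = 'b'
  Position 1 ('e'): no match needed
  Position 2 ('e'): no match needed
  Position 3 ('c'): no match needed
  Position 4 ('c'): no match needed
  Position 5 ('d'): matches sub[1] = 'd'
  Position 6 ('b'): no match needed
Only matched 2/4 characters => not a subsequence

0


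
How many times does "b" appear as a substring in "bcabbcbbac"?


Searching for "b" in "bcabbcbbac"
Scanning each position:
  Position 0: "b" => MATCH
  Position 1: "c" => no
  Position 2: "a" => no
  Position 3: "b" => MATCH
  Position 4: "b" => MATCH
  Position 5: "c" => no
  Position 6: "b" => MATCH
  Position 7: "b" => MATCH
  Position 8: "a" => no
  Position 9: "c" => no
Total occurrences: 5

5


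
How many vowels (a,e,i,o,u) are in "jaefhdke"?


Input: jaefhdke
Checking each character:
  'j' at position 0: consonant
  'a' at position 1: vowel (running total: 1)
  'e' at position 2: vowel (running total: 2)
  'f' at position 3: consonant
  'h' at position 4: consonant
  'd' at position 5: consonant
  'k' at position 6: consonant
  'e' at position 7: vowel (running total: 3)
Total vowels: 3

3


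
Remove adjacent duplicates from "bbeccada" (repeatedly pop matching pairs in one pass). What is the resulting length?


Input: bbeccada
Stack-based adjacent duplicate removal:
  Read 'b': push. Stack: b
  Read 'b': matches stack top 'b' => pop. Stack: (empty)
  Read 'e': push. Stack: e
  Read 'c': push. Stack: ec
  Read 'c': matches stack top 'c' => pop. Stack: e
  Read 'a': push. Stack: ea
  Read 'd': push. Stack: ead
  Read 'a': push. Stack: eada
Final stack: "eada" (length 4)

4


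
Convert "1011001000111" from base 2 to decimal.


Input: "1011001000111" in base 2
Positional expansion:
  Digit '1' (value 1) x 2^12 = 4096
  Digit '0' (value 0) x 2^11 = 0
  Digit '1' (value 1) x 2^10 = 1024
  Digit '1' (value 1) x 2^9 = 512
  Digit '0' (value 0) x 2^8 = 0
  Digit '0' (value 0) x 2^7 = 0
  Digit '1' (value 1) x 2^6 = 64
  Digit '0' (value 0) x 2^5 = 0
  Digit '0' (value 0) x 2^4 = 0
  Digit '0' (value 0) x 2^3 = 0
  Digit '1' (value 1) x 2^2 = 4
  Digit '1' (value 1) x 2^1 = 2
  Digit '1' (value 1) x 2^0 = 1
Sum = 5703

5703


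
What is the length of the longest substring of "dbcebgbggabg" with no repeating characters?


Input: "dbcebgbggabg"
Sliding window (track last position of each char):
  Position 0 ('d'): window [0,0] length 1 -- new best
  Position 1 ('b'): window [0,1] length 2 -- new best
  Position 2 ('c'): window [0,2] length 3 -- new best
  Position 3 ('e'): window [0,3] length 4 -- new best
  Position 4 ('b'): repeat (last at 1), move window start to 2
  Position 4 ('b'): window [2,4] length 3
  Position 5 ('g'): window [2,5] length 4
  Position 6 ('b'): repeat (last at 4), move window start to 5
  Position 6 ('b'): window [5,6] length 2
  Position 7 ('g'): repeat (last at 5), move window start to 6
  Position 7 ('g'): window [6,7] length 2
  Position 8 ('g'): repeat (last at 7), move window start to 8
  Position 8 ('g'): window [8,8] length 1
  Position 9 ('a'): window [8,9] length 2
  Position 10 ('b'): window [8,10] length 3
  Position 11 ('g'): repeat (last at 8), move window start to 9
  Position 11 ('g'): window [9,11] length 3
Longest substring with no repeats: "dbce" with length 4

4


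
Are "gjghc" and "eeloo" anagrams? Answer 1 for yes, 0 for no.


Strings: "gjghc", "eeloo"
Sorted first:  cgghj
Sorted second: eeloo
Differ at position 0: 'c' vs 'e' => not anagrams

0


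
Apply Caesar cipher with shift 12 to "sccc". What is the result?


Caesar cipher: shift "sccc" by 12
  's' (pos 18) + 12 = pos 4 = 'e'
  'c' (pos 2) + 12 = pos 14 = 'o'
  'c' (pos 2) + 12 = pos 14 = 'o'
  'c' (pos 2) + 12 = pos 14 = 'o'
Result: eooo

eooo


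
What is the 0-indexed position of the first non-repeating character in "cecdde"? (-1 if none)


Input: cecdde
Character frequencies:
  'c': 2
  'd': 2
  'e': 2
Scanning left to right for freq == 1:
  Position 0 ('c'): freq=2, skip
  Position 1 ('e'): freq=2, skip
  Position 2 ('c'): freq=2, skip
  Position 3 ('d'): freq=2, skip
  Position 4 ('d'): freq=2, skip
  Position 5 ('e'): freq=2, skip
  No unique character found => answer = -1

-1


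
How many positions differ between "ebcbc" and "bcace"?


Comparing "ebcbc" and "bcace" position by position:
  Position 0: 'e' vs 'b' => DIFFER
  Position 1: 'b' vs 'c' => DIFFER
  Position 2: 'c' vs 'a' => DIFFER
  Position 3: 'b' vs 'c' => DIFFER
  Position 4: 'c' vs 'e' => DIFFER
Positions that differ: 5

5


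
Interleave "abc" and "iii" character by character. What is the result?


Interleaving "abc" and "iii":
  Position 0: 'a' from first, 'i' from second => "ai"
  Position 1: 'b' from first, 'i' from second => "bi"
  Position 2: 'c' from first, 'i' from second => "ci"
Result: aibici

aibici


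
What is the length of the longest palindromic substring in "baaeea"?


Input: "baaeea"
Checking substrings for palindromes:
  [2:6] "aeea" (len 4) => palindrome
  [1:3] "aa" (len 2) => palindrome
  [3:5] "ee" (len 2) => palindrome
Longest palindromic substring: "aeea" with length 4

4


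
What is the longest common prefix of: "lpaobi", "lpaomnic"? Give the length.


Words: lpaobi, lpaomnic
  Position 0: all 'l' => match
  Position 1: all 'p' => match
  Position 2: all 'a' => match
  Position 3: all 'o' => match
  Position 4: ('b', 'm') => mismatch, stop
LCP = "lpao" (length 4)

4


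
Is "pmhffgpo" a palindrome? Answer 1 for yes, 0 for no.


Input: pmhffgpo
Reversed: opgffhmp
  Compare pos 0 ('p') with pos 7 ('o'): MISMATCH
  Compare pos 1 ('m') with pos 6 ('p'): MISMATCH
  Compare pos 2 ('h') with pos 5 ('g'): MISMATCH
  Compare pos 3 ('f') with pos 4 ('f'): match
Result: not a palindrome

0


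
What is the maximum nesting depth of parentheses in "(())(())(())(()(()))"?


Input: "(())(())(())(()(()))"
Tracking depth:
  Position 0 '(': depth becomes 1
  Position 1 '(': depth becomes 2
  Position 2 ')': depth becomes 1
  Position 3 ')': depth becomes 0
  Position 4 '(': depth becomes 1
  Position 5 '(': depth becomes 2
  Position 6 ')': depth becomes 1
  Position 7 ')': depth becomes 0
  Position 8 '(': depth becomes 1
  Position 9 '(': depth becomes 2
  Position 10 ')': depth becomes 1
  Position 11 ')': depth becomes 0
  Position 12 '(': depth becomes 1
  Position 13 '(': depth becomes 2
  Position 14 ')': depth becomes 1
  Position 15 '(': depth becomes 2
  Position 16 '(': depth becomes 3
  Position 17 ')': depth becomes 2
  Position 18 ')': depth becomes 1
  Position 19 ')': depth becomes 0
Maximum depth reached: 3

3


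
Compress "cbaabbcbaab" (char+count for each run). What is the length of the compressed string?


Input: cbaabbcbaab
Runs:
  'c' x 1 => "c1"
  'b' x 1 => "b1"
  'a' x 2 => "a2"
  'b' x 2 => "b2"
  'c' x 1 => "c1"
  'b' x 1 => "b1"
  'a' x 2 => "a2"
  'b' x 1 => "b1"
Compressed: "c1b1a2b2c1b1a2b1"
Compressed length: 16

16


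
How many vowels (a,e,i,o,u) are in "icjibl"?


Input: icjibl
Checking each character:
  'i' at position 0: vowel (running total: 1)
  'c' at position 1: consonant
  'j' at position 2: consonant
  'i' at position 3: vowel (running total: 2)
  'b' at position 4: consonant
  'l' at position 5: consonant
Total vowels: 2

2


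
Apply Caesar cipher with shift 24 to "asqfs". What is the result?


Caesar cipher: shift "asqfs" by 24
  'a' (pos 0) + 24 = pos 24 = 'y'
  's' (pos 18) + 24 = pos 16 = 'q'
  'q' (pos 16) + 24 = pos 14 = 'o'
  'f' (pos 5) + 24 = pos 3 = 'd'
  's' (pos 18) + 24 = pos 16 = 'q'
Result: yqodq

yqodq


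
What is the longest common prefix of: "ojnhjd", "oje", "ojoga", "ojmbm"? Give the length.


Words: ojnhjd, oje, ojoga, ojmbm
  Position 0: all 'o' => match
  Position 1: all 'j' => match
  Position 2: ('n', 'e', 'o', 'm') => mismatch, stop
LCP = "oj" (length 2)

2


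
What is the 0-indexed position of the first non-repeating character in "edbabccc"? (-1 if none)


Input: edbabccc
Character frequencies:
  'a': 1
  'b': 2
  'c': 3
  'd': 1
  'e': 1
Scanning left to right for freq == 1:
  Position 0 ('e'): unique! => answer = 0

0


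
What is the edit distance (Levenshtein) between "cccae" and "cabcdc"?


Computing edit distance: "cccae" -> "cabcdc"
DP table:
           c    a    b    c    d    c
      0    1    2    3    4    5    6
  c   1    0    1    2    3    4    5
  c   2    1    1    2    2    3    4
  c   3    2    2    2    2    3    3
  a   4    3    2    3    3    3    4
  e   5    4    3    3    4    4    4
Edit distance = dp[5][6] = 4

4


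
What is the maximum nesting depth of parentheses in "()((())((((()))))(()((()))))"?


Input: "()((())((((()))))(()((()))))"
Tracking depth:
  Position 0 '(': depth becomes 1
  Position 1 ')': depth becomes 0
  Position 2 '(': depth becomes 1
  Position 3 '(': depth becomes 2
  Position 4 '(': depth becomes 3
  Position 5 ')': depth becomes 2
  Position 6 ')': depth becomes 1
  Position 7 '(': depth becomes 2
  Position 8 '(': depth becomes 3
  Position 9 '(': depth becomes 4
  Position 10 '(': depth becomes 5
  Position 11 '(': depth becomes 6
  Position 12 ')': depth becomes 5
  Position 13 ')': depth becomes 4
  Position 14 ')': depth becomes 3
  Position 15 ')': depth becomes 2
  Position 16 ')': depth becomes 1
  Position 17 '(': depth becomes 2
  Position 18 '(': depth becomes 3
  Position 19 ')': depth becomes 2
  Position 20 '(': depth becomes 3
  Position 21 '(': depth becomes 4
  Position 22 '(': depth becomes 5
  Position 23 ')': depth becomes 4
  Position 24 ')': depth becomes 3
  Position 25 ')': depth becomes 2
  Position 26 ')': depth becomes 1
  Position 27 ')': depth becomes 0
Maximum depth reached: 6

6


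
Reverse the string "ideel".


Input: ideel
Reading characters right to left:
  Position 4: 'l'
  Position 3: 'e'
  Position 2: 'e'
  Position 1: 'd'
  Position 0: 'i'
Reversed: leedi

leedi


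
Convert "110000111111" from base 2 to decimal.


Input: "110000111111" in base 2
Positional expansion:
  Digit '1' (value 1) x 2^11 = 2048
  Digit '1' (value 1) x 2^10 = 1024
  Digit '0' (value 0) x 2^9 = 0
  Digit '0' (value 0) x 2^8 = 0
  Digit '0' (value 0) x 2^7 = 0
  Digit '0' (value 0) x 2^6 = 0
  Digit '1' (value 1) x 2^5 = 32
  Digit '1' (value 1) x 2^4 = 16
  Digit '1' (value 1) x 2^3 = 8
  Digit '1' (value 1) x 2^2 = 4
  Digit '1' (value 1) x 2^1 = 2
  Digit '1' (value 1) x 2^0 = 1
Sum = 3135

3135


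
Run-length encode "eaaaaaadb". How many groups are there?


Input: eaaaaaadb
Scanning for consecutive runs:
  Group 1: 'e' x 1 (positions 0-0)
  Group 2: 'a' x 6 (positions 1-6)
  Group 3: 'd' x 1 (positions 7-7)
  Group 4: 'b' x 1 (positions 8-8)
Total groups: 4

4


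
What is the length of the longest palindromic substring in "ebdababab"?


Input: "ebdababab"
Checking substrings for palindromes:
  [3:8] "ababa" (len 5) => palindrome
  [4:9] "babab" (len 5) => palindrome
  [3:6] "aba" (len 3) => palindrome
  [4:7] "bab" (len 3) => palindrome
  [5:8] "aba" (len 3) => palindrome
  [6:9] "bab" (len 3) => palindrome
Longest palindromic substring: "ababa" with length 5

5


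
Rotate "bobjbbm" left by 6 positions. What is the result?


Input: "bobjbbm", rotate left by 6
First 6 characters: "bobjbb"
Remaining characters: "m"
Concatenate remaining + first: "m" + "bobjbb" = "mbobjbb"

mbobjbb


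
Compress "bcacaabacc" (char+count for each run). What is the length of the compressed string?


Input: bcacaabacc
Runs:
  'b' x 1 => "b1"
  'c' x 1 => "c1"
  'a' x 1 => "a1"
  'c' x 1 => "c1"
  'a' x 2 => "a2"
  'b' x 1 => "b1"
  'a' x 1 => "a1"
  'c' x 2 => "c2"
Compressed: "b1c1a1c1a2b1a1c2"
Compressed length: 16

16


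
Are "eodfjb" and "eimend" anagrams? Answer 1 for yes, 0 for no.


Strings: "eodfjb", "eimend"
Sorted first:  bdefjo
Sorted second: deeimn
Differ at position 0: 'b' vs 'd' => not anagrams

0


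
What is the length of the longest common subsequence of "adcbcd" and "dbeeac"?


LCS of "adcbcd" and "dbeeac"
DP table:
           d    b    e    e    a    c
      0    0    0    0    0    0    0
  a   0    0    0    0    0    1    1
  d   0    1    1    1    1    1    1
  c   0    1    1    1    1    1    2
  b   0    1    2    2    2    2    2
  c   0    1    2    2    2    2    3
  d   0    1    2    2    2    2    3
LCS length = dp[6][6] = 3

3


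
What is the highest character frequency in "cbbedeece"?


Input: cbbedeece
Character counts:
  'b': 2
  'c': 2
  'd': 1
  'e': 4
Maximum frequency: 4

4


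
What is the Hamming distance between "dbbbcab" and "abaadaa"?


Comparing "dbbbcab" and "abaadaa" position by position:
  Position 0: 'd' vs 'a' => differ
  Position 1: 'b' vs 'b' => same
  Position 2: 'b' vs 'a' => differ
  Position 3: 'b' vs 'a' => differ
  Position 4: 'c' vs 'd' => differ
  Position 5: 'a' vs 'a' => same
  Position 6: 'b' vs 'a' => differ
Total differences (Hamming distance): 5

5


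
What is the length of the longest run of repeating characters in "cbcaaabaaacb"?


Input: "cbcaaabaaacb"
Scanning for longest run:
  Position 1 ('b'): new char, reset run to 1
  Position 2 ('c'): new char, reset run to 1
  Position 3 ('a'): new char, reset run to 1
  Position 4 ('a'): continues run of 'a', length=2
  Position 5 ('a'): continues run of 'a', length=3
  Position 6 ('b'): new char, reset run to 1
  Position 7 ('a'): new char, reset run to 1
  Position 8 ('a'): continues run of 'a', length=2
  Position 9 ('a'): continues run of 'a', length=3
  Position 10 ('c'): new char, reset run to 1
  Position 11 ('b'): new char, reset run to 1
Longest run: 'a' with length 3

3


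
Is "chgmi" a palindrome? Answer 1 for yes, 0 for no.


Input: chgmi
Reversed: imghc
  Compare pos 0 ('c') with pos 4 ('i'): MISMATCH
  Compare pos 1 ('h') with pos 3 ('m'): MISMATCH
Result: not a palindrome

0


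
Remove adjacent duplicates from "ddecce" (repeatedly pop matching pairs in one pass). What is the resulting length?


Input: ddecce
Stack-based adjacent duplicate removal:
  Read 'd': push. Stack: d
  Read 'd': matches stack top 'd' => pop. Stack: (empty)
  Read 'e': push. Stack: e
  Read 'c': push. Stack: ec
  Read 'c': matches stack top 'c' => pop. Stack: e
  Read 'e': matches stack top 'e' => pop. Stack: (empty)
Final stack: "" (length 0)

0


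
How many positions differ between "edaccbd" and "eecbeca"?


Comparing "edaccbd" and "eecbeca" position by position:
  Position 0: 'e' vs 'e' => same
  Position 1: 'd' vs 'e' => DIFFER
  Position 2: 'a' vs 'c' => DIFFER
  Position 3: 'c' vs 'b' => DIFFER
  Position 4: 'c' vs 'e' => DIFFER
  Position 5: 'b' vs 'c' => DIFFER
  Position 6: 'd' vs 'a' => DIFFER
Positions that differ: 6

6


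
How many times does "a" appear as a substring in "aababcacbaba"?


Searching for "a" in "aababcacbaba"
Scanning each position:
  Position 0: "a" => MATCH
  Position 1: "a" => MATCH
  Position 2: "b" => no
  Position 3: "a" => MATCH
  Position 4: "b" => no
  Position 5: "c" => no
  Position 6: "a" => MATCH
  Position 7: "c" => no
  Position 8: "b" => no
  Position 9: "a" => MATCH
  Position 10: "b" => no
  Position 11: "a" => MATCH
Total occurrences: 6

6


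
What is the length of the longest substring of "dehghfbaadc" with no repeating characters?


Input: "dehghfbaadc"
Sliding window (track last position of each char):
  Position 0 ('d'): window [0,0] length 1 -- new best
  Position 1 ('e'): window [0,1] length 2 -- new best
  Position 2 ('h'): window [0,2] length 3 -- new best
  Position 3 ('g'): window [0,3] length 4 -- new best
  Position 4 ('h'): repeat (last at 2), move window start to 3
  Position 4 ('h'): window [3,4] length 2
  Position 5 ('f'): window [3,5] length 3
  Position 6 ('b'): window [3,6] length 4
  Position 7 ('a'): window [3,7] length 5 -- new best
  Position 8 ('a'): repeat (last at 7), move window start to 8
  Position 8 ('a'): window [8,8] length 1
  Position 9 ('d'): window [8,9] length 2
  Position 10 ('c'): window [8,10] length 3
Longest substring with no repeats: "ghfba" with length 5

5


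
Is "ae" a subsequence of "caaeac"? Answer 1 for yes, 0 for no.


Check if "ae" is a subsequence of "caaeac"
Greedy scan:
  Position 0 ('c'): no match needed
  Position 1 ('a'): matches sub[0] = 'a'
  Position 2 ('a'): no match needed
  Position 3 ('e'): matches sub[1] = 'e'
  Position 4 ('a'): no match needed
  Position 5 ('c'): no match needed
All 2 characters matched => is a subsequence

1


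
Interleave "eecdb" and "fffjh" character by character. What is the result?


Interleaving "eecdb" and "fffjh":
  Position 0: 'e' from first, 'f' from second => "ef"
  Position 1: 'e' from first, 'f' from second => "ef"
  Position 2: 'c' from first, 'f' from second => "cf"
  Position 3: 'd' from first, 'j' from second => "dj"
  Position 4: 'b' from first, 'h' from second => "bh"
Result: efefcfdjbh

efefcfdjbh


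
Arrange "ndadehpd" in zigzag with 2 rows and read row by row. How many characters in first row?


Zigzag "ndadehpd" into 2 rows:
Placing characters:
  'n' => row 0
  'd' => row 1
  'a' => row 0
  'd' => row 1
  'e' => row 0
  'h' => row 1
  'p' => row 0
  'd' => row 1
Rows:
  Row 0: "naep"
  Row 1: "ddhd"
First row length: 4

4


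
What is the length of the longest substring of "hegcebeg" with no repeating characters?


Input: "hegcebeg"
Sliding window (track last position of each char):
  Position 0 ('h'): window [0,0] length 1 -- new best
  Position 1 ('e'): window [0,1] length 2 -- new best
  Position 2 ('g'): window [0,2] length 3 -- new best
  Position 3 ('c'): window [0,3] length 4 -- new best
  Position 4 ('e'): repeat (last at 1), move window start to 2
  Position 4 ('e'): window [2,4] length 3
  Position 5 ('b'): window [2,5] length 4
  Position 6 ('e'): repeat (last at 4), move window start to 5
  Position 6 ('e'): window [5,6] length 2
  Position 7 ('g'): window [5,7] length 3
Longest substring with no repeats: "hegc" with length 4

4


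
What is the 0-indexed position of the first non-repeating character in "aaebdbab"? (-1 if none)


Input: aaebdbab
Character frequencies:
  'a': 3
  'b': 3
  'd': 1
  'e': 1
Scanning left to right for freq == 1:
  Position 0 ('a'): freq=3, skip
  Position 1 ('a'): freq=3, skip
  Position 2 ('e'): unique! => answer = 2

2


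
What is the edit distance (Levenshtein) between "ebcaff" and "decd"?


Computing edit distance: "ebcaff" -> "decd"
DP table:
           d    e    c    d
      0    1    2    3    4
  e   1    1    1    2    3
  b   2    2    2    2    3
  c   3    3    3    2    3
  a   4    4    4    3    3
  f   5    5    5    4    4
  f   6    6    6    5    5
Edit distance = dp[6][4] = 5

5


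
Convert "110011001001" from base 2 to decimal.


Input: "110011001001" in base 2
Positional expansion:
  Digit '1' (value 1) x 2^11 = 2048
  Digit '1' (value 1) x 2^10 = 1024
  Digit '0' (value 0) x 2^9 = 0
  Digit '0' (value 0) x 2^8 = 0
  Digit '1' (value 1) x 2^7 = 128
  Digit '1' (value 1) x 2^6 = 64
  Digit '0' (value 0) x 2^5 = 0
  Digit '0' (value 0) x 2^4 = 0
  Digit '1' (value 1) x 2^3 = 8
  Digit '0' (value 0) x 2^2 = 0
  Digit '0' (value 0) x 2^1 = 0
  Digit '1' (value 1) x 2^0 = 1
Sum = 3273

3273


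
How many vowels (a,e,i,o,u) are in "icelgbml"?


Input: icelgbml
Checking each character:
  'i' at position 0: vowel (running total: 1)
  'c' at position 1: consonant
  'e' at position 2: vowel (running total: 2)
  'l' at position 3: consonant
  'g' at position 4: consonant
  'b' at position 5: consonant
  'm' at position 6: consonant
  'l' at position 7: consonant
Total vowels: 2

2


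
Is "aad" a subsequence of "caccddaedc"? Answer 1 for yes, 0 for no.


Check if "aad" is a subsequence of "caccddaedc"
Greedy scan:
  Position 0 ('c'): no match needed
  Position 1 ('a'): matches sub[0] = 'a'
  Position 2 ('c'): no match needed
  Position 3 ('c'): no match needed
  Position 4 ('d'): no match needed
  Position 5 ('d'): no match needed
  Position 6 ('a'): matches sub[1] = 'a'
  Position 7 ('e'): no match needed
  Position 8 ('d'): matches sub[2] = 'd'
  Position 9 ('c'): no match needed
All 3 characters matched => is a subsequence

1


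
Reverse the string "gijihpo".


Input: gijihpo
Reading characters right to left:
  Position 6: 'o'
  Position 5: 'p'
  Position 4: 'h'
  Position 3: 'i'
  Position 2: 'j'
  Position 1: 'i'
  Position 0: 'g'
Reversed: ophijig

ophijig


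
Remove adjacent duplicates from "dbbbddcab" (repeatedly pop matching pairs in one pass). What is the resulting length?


Input: dbbbddcab
Stack-based adjacent duplicate removal:
  Read 'd': push. Stack: d
  Read 'b': push. Stack: db
  Read 'b': matches stack top 'b' => pop. Stack: d
  Read 'b': push. Stack: db
  Read 'd': push. Stack: dbd
  Read 'd': matches stack top 'd' => pop. Stack: db
  Read 'c': push. Stack: dbc
  Read 'a': push. Stack: dbca
  Read 'b': push. Stack: dbcab
Final stack: "dbcab" (length 5)

5


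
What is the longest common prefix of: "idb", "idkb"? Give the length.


Words: idb, idkb
  Position 0: all 'i' => match
  Position 1: all 'd' => match
  Position 2: ('b', 'k') => mismatch, stop
LCP = "id" (length 2)

2


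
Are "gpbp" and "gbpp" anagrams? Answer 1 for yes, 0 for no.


Strings: "gpbp", "gbpp"
Sorted first:  bgpp
Sorted second: bgpp
Sorted forms match => anagrams

1


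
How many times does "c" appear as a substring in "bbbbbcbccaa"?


Searching for "c" in "bbbbbcbccaa"
Scanning each position:
  Position 0: "b" => no
  Position 1: "b" => no
  Position 2: "b" => no
  Position 3: "b" => no
  Position 4: "b" => no
  Position 5: "c" => MATCH
  Position 6: "b" => no
  Position 7: "c" => MATCH
  Position 8: "c" => MATCH
  Position 9: "a" => no
  Position 10: "a" => no
Total occurrences: 3

3


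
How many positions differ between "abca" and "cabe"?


Comparing "abca" and "cabe" position by position:
  Position 0: 'a' vs 'c' => DIFFER
  Position 1: 'b' vs 'a' => DIFFER
  Position 2: 'c' vs 'b' => DIFFER
  Position 3: 'a' vs 'e' => DIFFER
Positions that differ: 4

4


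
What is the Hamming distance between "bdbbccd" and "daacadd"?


Comparing "bdbbccd" and "daacadd" position by position:
  Position 0: 'b' vs 'd' => differ
  Position 1: 'd' vs 'a' => differ
  Position 2: 'b' vs 'a' => differ
  Position 3: 'b' vs 'c' => differ
  Position 4: 'c' vs 'a' => differ
  Position 5: 'c' vs 'd' => differ
  Position 6: 'd' vs 'd' => same
Total differences (Hamming distance): 6

6


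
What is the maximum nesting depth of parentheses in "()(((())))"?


Input: "()(((())))"
Tracking depth:
  Position 0 '(': depth becomes 1
  Position 1 ')': depth becomes 0
  Position 2 '(': depth becomes 1
  Position 3 '(': depth becomes 2
  Position 4 '(': depth becomes 3
  Position 5 '(': depth becomes 4
  Position 6 ')': depth becomes 3
  Position 7 ')': depth becomes 2
  Position 8 ')': depth becomes 1
  Position 9 ')': depth becomes 0
Maximum depth reached: 4

4


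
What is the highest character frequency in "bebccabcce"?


Input: bebccabcce
Character counts:
  'a': 1
  'b': 3
  'c': 4
  'e': 2
Maximum frequency: 4

4


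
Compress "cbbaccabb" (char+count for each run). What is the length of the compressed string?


Input: cbbaccabb
Runs:
  'c' x 1 => "c1"
  'b' x 2 => "b2"
  'a' x 1 => "a1"
  'c' x 2 => "c2"
  'a' x 1 => "a1"
  'b' x 2 => "b2"
Compressed: "c1b2a1c2a1b2"
Compressed length: 12

12


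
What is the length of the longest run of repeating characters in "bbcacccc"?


Input: "bbcacccc"
Scanning for longest run:
  Position 1 ('b'): continues run of 'b', length=2
  Position 2 ('c'): new char, reset run to 1
  Position 3 ('a'): new char, reset run to 1
  Position 4 ('c'): new char, reset run to 1
  Position 5 ('c'): continues run of 'c', length=2
  Position 6 ('c'): continues run of 'c', length=3
  Position 7 ('c'): continues run of 'c', length=4
Longest run: 'c' with length 4

4


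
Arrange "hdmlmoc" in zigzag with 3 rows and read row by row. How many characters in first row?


Zigzag "hdmlmoc" into 3 rows:
Placing characters:
  'h' => row 0
  'd' => row 1
  'm' => row 2
  'l' => row 1
  'm' => row 0
  'o' => row 1
  'c' => row 2
Rows:
  Row 0: "hm"
  Row 1: "dlo"
  Row 2: "mc"
First row length: 2

2
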